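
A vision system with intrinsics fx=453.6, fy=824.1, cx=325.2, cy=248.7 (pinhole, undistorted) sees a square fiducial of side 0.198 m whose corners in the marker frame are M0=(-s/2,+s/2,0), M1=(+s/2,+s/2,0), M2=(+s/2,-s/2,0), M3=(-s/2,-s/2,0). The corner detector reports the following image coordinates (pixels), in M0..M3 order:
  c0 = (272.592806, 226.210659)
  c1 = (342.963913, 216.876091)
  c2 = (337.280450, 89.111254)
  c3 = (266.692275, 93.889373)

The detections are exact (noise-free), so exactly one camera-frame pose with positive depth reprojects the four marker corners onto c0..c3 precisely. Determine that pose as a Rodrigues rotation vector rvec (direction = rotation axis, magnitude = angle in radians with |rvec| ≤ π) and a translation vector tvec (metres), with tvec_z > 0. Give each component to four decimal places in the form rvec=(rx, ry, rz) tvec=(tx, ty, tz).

Intrinsics K: fx=453.6, fy=824.1, cx=325.2, cy=248.7
Marker side s = 0.198 m; corners in marker frame (Z=0):
  M0 = (-0.0990, +0.0990, 0)
  M1 = (+0.0990, +0.0990, 0)
  M2 = (+0.0990, -0.0990, 0)
  M3 = (-0.0990, -0.0990, 0)
Detected image corners:
  c0 = (272.592806, 226.210659) px
  c1 = (342.963913, 216.876091) px
  c2 = (337.280450, 89.111254) px
  c3 = (266.692275, 93.889373) px
Planar DLT: solve 8×8 A·h = b for H (H[2,2]=1):
  H  [+409.92626 +29.55020 +305.50021]
  H  [-7.93264 +656.73926 +156.46650]
  H  [+0.17701 +0.00101 +1.00000]
B = K⁻¹H; ‖b₁‖=0.799214, ‖b₂‖=0.799214; λ = 2/(‖b₁‖+‖b₂‖) = 1.251229, sign → tz>0 ⇒ λ=+1.251229
r₁ = λ·B[:,0] = (+0.97197,-0.07888,+0.22149); r₂ = λ·B[:,1] = (+0.08061,+0.99675,+0.00126)
r₃ = r₁×r₂ = (-0.22086,+0.01663,+0.97516); SVD([r₁ r₂ r₃]) → R = UVᵀ:
  R  [+0.97197 +0.08061 -0.22086]
  R  [-0.07888 +0.99675 +0.01663]
  R  [+0.22149 +0.00126 +0.97516]
t = (-0.05434, -0.14004, +1.25123) m
tr R = 2.943876; θ = arccos((tr R − 1)/2) = 0.237463 rad = 13.606°
axis k = ((R−Rᵀ)₃₂, (R−Rᵀ)₁₃, (R−Rᵀ)₂₁) / (2 sinθ) = (-0.032662, -0.940218, -0.339004)
rvec = θ·k = (-0.007756, -0.223267, -0.080501)

rvec=(-0.0078, -0.2233, -0.0805) tvec=(-0.0543, -0.1400, 1.2512)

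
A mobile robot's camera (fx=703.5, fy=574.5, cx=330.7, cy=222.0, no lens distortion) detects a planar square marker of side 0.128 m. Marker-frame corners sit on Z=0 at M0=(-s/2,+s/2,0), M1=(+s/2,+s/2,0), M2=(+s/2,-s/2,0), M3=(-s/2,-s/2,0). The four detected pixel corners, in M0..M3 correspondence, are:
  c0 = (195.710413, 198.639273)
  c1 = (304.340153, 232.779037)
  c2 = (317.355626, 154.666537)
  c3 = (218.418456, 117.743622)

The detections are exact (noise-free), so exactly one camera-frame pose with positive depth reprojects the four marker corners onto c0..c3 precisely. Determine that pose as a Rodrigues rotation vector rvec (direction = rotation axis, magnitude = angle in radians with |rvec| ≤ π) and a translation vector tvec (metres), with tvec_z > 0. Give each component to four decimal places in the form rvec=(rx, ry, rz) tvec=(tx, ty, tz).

Intrinsics K: fx=703.5, fy=574.5, cx=330.7, cy=222.0
Marker side s = 0.128 m; corners in marker frame (Z=0):
  M0 = (-0.0640, +0.0640, 0)
  M1 = (+0.0640, +0.0640, 0)
  M2 = (+0.0640, -0.0640, 0)
  M3 = (-0.0640, -0.0640, 0)
Detected image corners:
  c0 = (195.710413, 198.639273) px
  c1 = (304.340153, 232.779037) px
  c2 = (317.355626, 154.666537) px
  c3 = (218.418456, 117.743622) px
Planar DLT: solve 8×8 A·h = b for H (H[2,2]=1):
  H  [+953.44471 -302.32439 +261.16742]
  H  [+375.99264 +509.21520 +174.97765]
  H  [+0.55674 -0.63381 +1.00000]
B = K⁻¹H; ‖b₁‖=1.303411, ‖b₂‖=1.303411; λ = 2/(‖b₁‖+‖b₂‖) = 0.767218, sign → tz>0 ⇒ λ=+0.767218
r₁ = λ·B[:,0] = (+0.83901,+0.33706,+0.42714); r₂ = λ·B[:,1] = (-0.10112,+0.86794,-0.48627)
r₃ = r₁×r₂ = (-0.53464,+0.36479,+0.76229); SVD([r₁ r₂ r₃]) → R = UVᵀ:
  R  [+0.83901 -0.10112 -0.53464]
  R  [+0.33706 +0.86794 +0.36479]
  R  [+0.42714 -0.48627 +0.76229]
t = (-0.07583, -0.06280, +0.76722) m
tr R = 2.469241; θ = arccos((tr R − 1)/2) = 0.745689 rad = 42.725°
axis k = ((R−Rᵀ)₃₂, (R−Rᵀ)₁₃, (R−Rᵀ)₂₁) / (2 sinθ) = (-0.627182, -0.708778, +0.322917)
rvec = θ·k = (-0.467683, -0.528528, +0.240796)

rvec=(-0.4677, -0.5285, 0.2408) tvec=(-0.0758, -0.0628, 0.7672)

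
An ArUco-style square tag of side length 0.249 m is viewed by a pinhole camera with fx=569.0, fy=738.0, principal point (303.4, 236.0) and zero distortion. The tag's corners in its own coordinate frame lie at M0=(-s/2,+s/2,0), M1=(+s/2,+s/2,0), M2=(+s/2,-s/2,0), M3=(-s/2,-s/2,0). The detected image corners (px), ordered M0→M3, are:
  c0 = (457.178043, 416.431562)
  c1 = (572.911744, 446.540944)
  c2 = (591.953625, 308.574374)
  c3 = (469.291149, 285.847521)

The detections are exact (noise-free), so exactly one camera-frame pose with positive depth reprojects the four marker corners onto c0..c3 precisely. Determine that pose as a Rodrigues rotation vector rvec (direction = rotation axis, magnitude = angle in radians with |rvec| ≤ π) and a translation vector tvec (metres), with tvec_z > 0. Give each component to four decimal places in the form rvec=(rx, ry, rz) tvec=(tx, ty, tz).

Intrinsics K: fx=569.0, fy=738.0, cx=303.4, cy=236.0
Marker side s = 0.249 m; corners in marker frame (Z=0):
  M0 = (-0.1245, +0.1245, 0)
  M1 = (+0.1245, +0.1245, 0)
  M2 = (+0.1245, -0.1245, 0)
  M3 = (-0.1245, -0.1245, 0)
Detected image corners:
  c0 = (457.178043, 416.431562) px
  c1 = (572.911744, 446.540944) px
  c2 = (591.953625, 308.574374) px
  c3 = (469.291149, 285.847521) px
Planar DLT: solve 8×8 A·h = b for H (H[2,2]=1):
  H  [+342.39945 +42.17572 +520.71064]
  H  [+11.71660 +611.45203 +365.58817]
  H  [-0.26005 +0.19946 +1.00000]
B = K⁻¹H; ‖b₁‖=0.790982, ‖b₂‖=0.790982; λ = 2/(‖b₁‖+‖b₂‖) = 1.264251, sign → tz>0 ⇒ λ=+1.264251
r₁ = λ·B[:,0] = (+0.93607,+0.12521,-0.32877); r₂ = λ·B[:,1] = (-0.04075,+0.96682,+0.25217)
r₃ = r₁×r₂ = (+0.34943,-0.22265,+0.91012); SVD([r₁ r₂ r₃]) → R = UVᵀ:
  R  [+0.93607 -0.04075 +0.34943]
  R  [+0.12521 +0.96682 -0.22265]
  R  [-0.32877 +0.25217 +0.91012]
t = (+0.48284, +0.22199, +1.26425) m
tr R = 2.813022; θ = arccos((tr R − 1)/2) = 0.435852 rad = 24.972°
axis k = ((R−Rᵀ)₃₂, (R−Rᵀ)₁₃, (R−Rᵀ)₂₁) / (2 sinθ) = (+0.562342, +0.803206, +0.196547)
rvec = θ·k = (+0.245098, +0.350079, +0.085665)

rvec=(0.2451, 0.3501, 0.0857) tvec=(0.4828, 0.2220, 1.2643)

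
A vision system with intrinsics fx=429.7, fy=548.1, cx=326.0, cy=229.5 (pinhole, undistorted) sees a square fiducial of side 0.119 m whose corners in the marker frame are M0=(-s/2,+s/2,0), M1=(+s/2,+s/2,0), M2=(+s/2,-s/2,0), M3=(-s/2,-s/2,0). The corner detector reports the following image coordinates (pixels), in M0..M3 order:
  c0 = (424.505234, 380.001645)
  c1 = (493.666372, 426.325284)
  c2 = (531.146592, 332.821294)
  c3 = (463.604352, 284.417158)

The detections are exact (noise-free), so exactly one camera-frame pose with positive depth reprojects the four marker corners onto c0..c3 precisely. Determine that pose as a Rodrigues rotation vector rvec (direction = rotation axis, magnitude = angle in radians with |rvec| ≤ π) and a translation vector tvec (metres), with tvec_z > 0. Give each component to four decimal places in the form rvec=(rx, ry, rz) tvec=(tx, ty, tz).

rvec=(-0.0108, -0.1454, 0.4983) tvec=(0.2181, 0.1416, 0.6135)

Intrinsics K: fx=429.7, fy=548.1, cx=326.0, cy=229.5
Marker side s = 0.119 m; corners in marker frame (Z=0):
  M0 = (-0.0595, +0.0595, 0)
  M1 = (+0.0595, +0.0595, 0)
  M2 = (+0.0595, -0.0595, 0)
  M3 = (-0.0595, -0.0595, 0)
Detected image corners:
  c0 = (424.505234, 380.001645) px
  c1 = (493.666372, 426.325284) px
  c2 = (531.146592, 332.821294) px
  c3 = (463.604352, 284.417158) px
Planar DLT: solve 8×8 A·h = b for H (H[2,2]=1):
  H  [+680.64362 -357.31316 +478.76748]
  H  [+477.15377 +767.85022 +355.99490]
  H  [+0.22226 -0.07453 +1.00000]
B = K⁻¹H; ‖b₁‖=1.630090, ‖b₂‖=1.630090; λ = 2/(‖b₁‖+‖b₂‖) = 0.613463, sign → tz>0 ⇒ λ=+0.613463
r₁ = λ·B[:,0] = (+0.86828,+0.47697,+0.13635); r₂ = λ·B[:,1] = (-0.47543,+0.87856,-0.04572)
r₃ = r₁×r₂ = (-0.14160,-0.02513,+0.98961); SVD([r₁ r₂ r₃]) → R = UVᵀ:
  R  [+0.86828 -0.47543 -0.14160]
  R  [+0.47697 +0.87856 -0.02513]
  R  [+0.13635 -0.04572 +0.98961]
t = (+0.21810, +0.14158, +0.61346) m
tr R = 2.736451; θ = arccos((tr R − 1)/2) = 0.519182 rad = 29.747°
axis k = ((R−Rᵀ)₃₂, (R−Rᵀ)₁₃, (R−Rᵀ)₂₁) / (2 sinθ) = (-0.020753, -0.280087, +0.959750)
rvec = θ·k = (-0.010774, -0.145416, +0.498285)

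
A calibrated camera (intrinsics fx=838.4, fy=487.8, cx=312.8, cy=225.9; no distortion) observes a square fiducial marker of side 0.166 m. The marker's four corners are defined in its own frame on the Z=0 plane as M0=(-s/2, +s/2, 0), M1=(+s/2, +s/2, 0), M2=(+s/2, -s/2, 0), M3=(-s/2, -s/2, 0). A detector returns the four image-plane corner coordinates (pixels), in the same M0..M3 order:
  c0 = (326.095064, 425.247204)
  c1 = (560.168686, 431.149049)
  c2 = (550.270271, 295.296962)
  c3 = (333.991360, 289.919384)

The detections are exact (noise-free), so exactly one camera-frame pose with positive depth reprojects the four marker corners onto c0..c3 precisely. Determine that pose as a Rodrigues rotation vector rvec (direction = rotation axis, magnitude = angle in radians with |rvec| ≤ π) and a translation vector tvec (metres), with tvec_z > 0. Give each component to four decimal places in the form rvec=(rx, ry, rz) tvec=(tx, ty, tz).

rvec=(-0.2990, -0.0042, 0.0424) tvec=(0.0958, 0.1672, 0.6187)

Intrinsics K: fx=838.4, fy=487.8, cx=312.8, cy=225.9
Marker side s = 0.166 m; corners in marker frame (Z=0):
  M0 = (-0.0830, +0.0830, 0)
  M1 = (+0.0830, +0.0830, 0)
  M2 = (+0.0830, -0.0830, 0)
  M3 = (-0.0830, -0.0830, 0)
Detected image corners:
  c0 = (326.095064, 425.247204) px
  c1 = (560.168686, 431.149049) px
  c2 = (550.270271, 295.296962) px
  c3 = (333.991360, 289.919384) px
Planar DLT: solve 8×8 A·h = b for H (H[2,2]=1):
  H  [+1352.82007 -204.69656 +442.57894]
  H  [+32.65322 +645.23914 +357.72365]
  H  [-0.00349 -0.47604 +1.00000]
B = K⁻¹H; ‖b₁‖=1.616335, ‖b₂‖=1.616335; λ = 2/(‖b₁‖+‖b₂‖) = 0.618684, sign → tz>0 ⇒ λ=+0.618684
r₁ = λ·B[:,0] = (+0.99910,+0.04242,-0.00216); r₂ = λ·B[:,1] = (-0.04117,+0.95476,-0.29452)
r₃ = r₁×r₂ = (-0.01043,+0.29434,+0.95564); SVD([r₁ r₂ r₃]) → R = UVᵀ:
  R  [+0.99910 -0.04117 -0.01043]
  R  [+0.04242 +0.95476 +0.29434]
  R  [-0.00216 -0.29452 +0.95564]
t = (+0.09577, +0.16719, +0.61868) m
tr R = 2.909499; θ = arccos((tr R − 1)/2) = 0.301980 rad = 17.302°
axis k = ((R−Rᵀ)₃₂, (R−Rᵀ)₁₃, (R−Rᵀ)₂₁) / (2 sinθ) = (-0.989980, -0.013901, +0.140520)
rvec = θ·k = (-0.298955, -0.004198, +0.042434)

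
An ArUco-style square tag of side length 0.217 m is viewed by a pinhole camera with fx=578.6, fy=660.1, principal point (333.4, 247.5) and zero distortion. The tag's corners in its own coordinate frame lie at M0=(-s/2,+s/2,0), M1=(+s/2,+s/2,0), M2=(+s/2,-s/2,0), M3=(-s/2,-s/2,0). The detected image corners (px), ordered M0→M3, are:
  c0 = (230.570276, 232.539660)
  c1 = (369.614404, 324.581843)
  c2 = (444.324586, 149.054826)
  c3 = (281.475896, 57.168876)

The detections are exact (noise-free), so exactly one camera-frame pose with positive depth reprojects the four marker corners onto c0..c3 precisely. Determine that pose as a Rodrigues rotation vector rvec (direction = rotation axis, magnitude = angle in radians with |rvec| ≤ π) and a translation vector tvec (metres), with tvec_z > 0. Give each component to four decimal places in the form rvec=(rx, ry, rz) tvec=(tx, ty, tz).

Intrinsics K: fx=578.6, fy=660.1, cx=333.4, cy=247.5
Marker side s = 0.217 m; corners in marker frame (Z=0):
  M0 = (-0.1085, +0.1085, 0)
  M1 = (+0.1085, +0.1085, 0)
  M2 = (+0.1085, -0.1085, 0)
  M3 = (-0.1085, -0.1085, 0)
Detected image corners:
  c0 = (230.570276, 232.539660) px
  c1 = (369.614404, 324.581843) px
  c2 = (444.324586, 149.054826) px
  c3 = (281.475896, 57.168876) px
Planar DLT: solve 8×8 A·h = b for H (H[2,2]=1):
  H  [+587.27967 -90.24525 +326.87977]
  H  [+363.49874 +922.09622 +194.92460]
  H  [-0.31609 +0.59521 +1.00000]
B = K⁻¹H; ‖b₁‖=1.407435, ‖b₂‖=1.407435; λ = 2/(‖b₁‖+‖b₂‖) = 0.710512, sign → tz>0 ⇒ λ=+0.710512
r₁ = λ·B[:,0] = (+0.85058,+0.47547,-0.22459); r₂ = λ·B[:,1] = (-0.35451,+0.83395,+0.42291)
r₃ = r₁×r₂ = (+0.38837,-0.28010,+0.87790); SVD([r₁ r₂ r₃]) → R = UVᵀ:
  R  [+0.85058 -0.35451 +0.38837]
  R  [+0.47547 +0.83395 -0.28010]
  R  [-0.22459 +0.42291 +0.87790]
t = (-0.00801, -0.05659, +0.71051) m
tr R = 2.562436; θ = arccos((tr R − 1)/2) = 0.674182 rad = 38.628°
axis k = ((R−Rᵀ)₃₂, (R−Rᵀ)₁₃, (R−Rᵀ)₂₁) / (2 sinθ) = (+0.563072, +0.490952, +0.664767)
rvec = θ·k = (+0.379613, +0.330991, +0.448174)

rvec=(0.3796, 0.3310, 0.4482) tvec=(-0.0080, -0.0566, 0.7105)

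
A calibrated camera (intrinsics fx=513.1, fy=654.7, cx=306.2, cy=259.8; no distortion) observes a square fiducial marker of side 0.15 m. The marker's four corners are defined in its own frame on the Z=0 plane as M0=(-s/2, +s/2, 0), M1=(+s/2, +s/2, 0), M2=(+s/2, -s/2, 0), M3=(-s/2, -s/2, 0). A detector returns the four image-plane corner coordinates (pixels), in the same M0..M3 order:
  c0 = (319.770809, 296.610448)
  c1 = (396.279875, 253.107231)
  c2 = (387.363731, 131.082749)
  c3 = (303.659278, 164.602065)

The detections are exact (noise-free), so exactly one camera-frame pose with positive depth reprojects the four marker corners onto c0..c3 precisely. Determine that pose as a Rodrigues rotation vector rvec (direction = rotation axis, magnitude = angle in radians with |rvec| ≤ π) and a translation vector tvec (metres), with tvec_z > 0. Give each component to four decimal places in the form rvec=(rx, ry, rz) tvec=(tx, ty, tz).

Intrinsics K: fx=513.1, fy=654.7, cx=306.2, cy=259.8
Marker side s = 0.15 m; corners in marker frame (Z=0):
  M0 = (-0.0750, +0.0750, 0)
  M1 = (+0.0750, +0.0750, 0)
  M2 = (+0.0750, -0.0750, 0)
  M3 = (-0.0750, -0.0750, 0)
Detected image corners:
  c0 = (319.770809, 296.610448) px
  c1 = (396.279875, 253.107231) px
  c2 = (387.363731, 131.082749) px
  c3 = (303.659278, 164.602065) px
Planar DLT: solve 8×8 A·h = b for H (H[2,2]=1):
  H  [+770.13448 +255.83918 +354.02376]
  H  [-115.59229 +949.41293 +212.72869]
  H  [+0.67367 +0.49358 +1.00000]
B = K⁻¹H; ‖b₁‖=1.363267, ‖b₂‖=1.363267; λ = 2/(‖b₁‖+‖b₂‖) = 0.733532, sign → tz>0 ⇒ λ=+0.733532
r₁ = λ·B[:,0] = (+0.80609,-0.32561,+0.49416); r₂ = λ·B[:,1] = (+0.14969,+0.92006,+0.36206)
r₃ = r₁×r₂ = (-0.57255,-0.21788,+0.79039); SVD([r₁ r₂ r₃]) → R = UVᵀ:
  R  [+0.80609 +0.14969 -0.57255]
  R  [-0.32561 +0.92006 -0.21788]
  R  [+0.49416 +0.36206 +0.79039]
t = (+0.06837, -0.05274, +0.73353) m
tr R = 2.516544; θ = arccos((tr R − 1)/2) = 0.710138 rad = 40.688°
axis k = ((R−Rᵀ)₃₂, (R−Rᵀ)₁₃, (R−Rᵀ)₂₁) / (2 sinθ) = (+0.444779, -0.818104, -0.364523)
rvec = θ·k = (+0.315854, -0.580967, -0.258862)

rvec=(0.3159, -0.5810, -0.2589) tvec=(0.0684, -0.0527, 0.7335)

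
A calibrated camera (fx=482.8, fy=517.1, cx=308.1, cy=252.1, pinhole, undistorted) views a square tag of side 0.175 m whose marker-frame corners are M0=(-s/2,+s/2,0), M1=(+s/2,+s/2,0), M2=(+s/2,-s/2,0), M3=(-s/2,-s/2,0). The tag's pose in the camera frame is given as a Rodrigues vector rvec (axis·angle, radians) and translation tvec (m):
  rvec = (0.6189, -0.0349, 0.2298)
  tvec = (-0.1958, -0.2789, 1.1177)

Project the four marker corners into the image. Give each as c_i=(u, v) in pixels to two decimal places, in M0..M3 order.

Intrinsics K: fx=482.8, fy=517.1, cx=308.1, cy=252.1
Marker side s = 0.175 m; corners in marker frame (Z=0):
  M0 = (-0.0875, +0.0875, 0)
  M1 = (+0.0875, +0.0875, 0)
  M2 = (+0.0875, -0.0875, 0)
  M3 = (-0.0875, -0.0875, 0)
rvec = (0.6189, -0.0349, 0.2298), |rvec| = θ = 0.66111 rad = 37.879°
Rodrigues: sinθ=0.61399, 1−cosθ=0.21069; R = I + sinθ·[k]× + (1−cosθ)·[k]×²:
    [+0.97396 -0.22383 +0.03615]
    [+0.20301 +0.78990 -0.57866]
    [+0.10097 +0.57093 +0.81477]
t = (-0.1958, -0.2789, 1.1177) m
M0: Pc = R·M0+t = (-0.30061, -0.22755, +1.15882); u = 482.8·(-0.30061)/1.15882 + 308.1 = 182.8581, v = 517.1·(-0.22755)/1.15882 + 252.1 = 150.5618
M1: Pc = R·M1+t = (-0.13016, -0.19202, +1.17649); u = 482.8·(-0.13016)/1.17649 + 308.1 = 254.6841, v = 517.1·(-0.19202)/1.17649 + 252.1 = 167.7018
M2: Pc = R·M2+t = (-0.09099, -0.33025, +1.07658); u = 482.8·(-0.09099)/1.07658 + 308.1 = 267.2934, v = 517.1·(-0.33025)/1.07658 + 252.1 = 93.4737
M3: Pc = R·M3+t = (-0.26144, -0.36578, +1.05891); u = 482.8·(-0.26144)/1.05891 + 308.1 = 188.9008, v = 517.1·(-0.36578)/1.05891 + 252.1 = 73.4778

c0=(182.86, 150.56) c1=(254.68, 167.70) c2=(267.29, 93.47) c3=(188.90, 73.48)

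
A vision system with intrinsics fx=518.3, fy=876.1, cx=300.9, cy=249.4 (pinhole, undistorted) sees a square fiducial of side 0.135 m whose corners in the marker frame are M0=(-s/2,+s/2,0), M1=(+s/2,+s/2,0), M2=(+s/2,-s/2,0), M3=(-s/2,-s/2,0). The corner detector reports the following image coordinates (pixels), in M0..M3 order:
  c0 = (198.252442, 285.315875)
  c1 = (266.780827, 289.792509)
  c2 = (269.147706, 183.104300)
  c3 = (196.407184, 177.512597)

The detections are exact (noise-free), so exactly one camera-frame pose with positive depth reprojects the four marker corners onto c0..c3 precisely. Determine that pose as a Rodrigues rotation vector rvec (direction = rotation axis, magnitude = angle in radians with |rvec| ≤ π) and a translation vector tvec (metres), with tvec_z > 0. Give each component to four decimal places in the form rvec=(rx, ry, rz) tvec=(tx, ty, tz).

rvec=(0.4577, -0.0457, 0.0534) tvec=(-0.1310, -0.0158, 0.9964)

Intrinsics K: fx=518.3, fy=876.1, cx=300.9, cy=249.4
Marker side s = 0.135 m; corners in marker frame (Z=0):
  M0 = (-0.0675, +0.0675, 0)
  M1 = (+0.0675, +0.0675, 0)
  M2 = (+0.0675, -0.0675, 0)
  M3 = (-0.0675, -0.0675, 0)
Detected image corners:
  c0 = (198.252442, 285.315875) px
  c1 = (266.780827, 289.792509) px
  c2 = (269.147706, 183.104300) px
  c3 = (196.407184, 177.512597) px
Planar DLT: solve 8×8 A·h = b for H (H[2,2]=1):
  H  [+535.84448 +100.82320 +232.77730]
  H  [+50.33088 +897.77918 +235.54048]
  H  [+0.05627 +0.44193 +1.00000]
B = K⁻¹H; ‖b₁‖=1.003617, ‖b₂‖=1.003617; λ = 2/(‖b₁‖+‖b₂‖) = 0.996397, sign → tz>0 ⇒ λ=+0.996397
r₁ = λ·B[:,0] = (+0.99757,+0.04128,+0.05607); r₂ = λ·B[:,1] = (-0.06181,+0.89570,+0.44034)
r₃ = r₁×r₂ = (-0.03204,-0.44274,+0.89608); SVD([r₁ r₂ r₃]) → R = UVᵀ:
  R  [+0.99757 -0.06181 -0.03204]
  R  [+0.04128 +0.89570 -0.44274]
  R  [+0.05607 +0.44034 +0.89608]
t = (-0.13096, -0.01576, +0.99640) m
tr R = 2.789352; θ = arccos((tr R − 1)/2) = 0.463091 rad = 26.533°
axis k = ((R−Rᵀ)₃₂, (R−Rᵀ)₁₃, (R−Rᵀ)₂₁) / (2 sinθ) = (+0.988412, -0.098625, +0.115392)
rvec = θ·k = (+0.457725, -0.045672, +0.053437)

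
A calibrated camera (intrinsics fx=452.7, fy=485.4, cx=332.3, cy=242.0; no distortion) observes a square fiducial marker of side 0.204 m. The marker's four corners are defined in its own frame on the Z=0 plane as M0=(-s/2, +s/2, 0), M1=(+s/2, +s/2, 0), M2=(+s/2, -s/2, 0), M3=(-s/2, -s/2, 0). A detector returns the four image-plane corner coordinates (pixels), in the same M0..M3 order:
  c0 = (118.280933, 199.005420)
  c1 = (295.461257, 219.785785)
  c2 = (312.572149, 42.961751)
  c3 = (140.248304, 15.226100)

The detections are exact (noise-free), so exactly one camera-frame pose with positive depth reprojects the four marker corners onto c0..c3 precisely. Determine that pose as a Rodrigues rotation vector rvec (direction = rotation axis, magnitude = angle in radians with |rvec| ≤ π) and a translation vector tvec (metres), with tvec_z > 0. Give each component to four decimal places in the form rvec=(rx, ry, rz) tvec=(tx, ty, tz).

rvec=(-0.0554, -0.1131, 0.1014) tvec=(-0.1350, -0.1368, 0.5373)

Intrinsics K: fx=452.7, fy=485.4, cx=332.3, cy=242.0
Marker side s = 0.204 m; corners in marker frame (Z=0):
  M0 = (-0.1020, +0.1020, 0)
  M1 = (+0.1020, +0.1020, 0)
  M2 = (+0.1020, -0.1020, 0)
  M3 = (-0.1020, -0.1020, 0)
Detected image corners:
  c0 = (118.280933, 199.005420) px
  c1 = (295.461257, 219.785785) px
  c2 = (312.572149, 42.961751) px
  c3 = (140.248304, 15.226100) px
Planar DLT: solve 8×8 A·h = b for H (H[2,2]=1):
  H  [+900.76105 -120.09470 +218.57490]
  H  [+143.47680 +869.95643 +118.45500]
  H  [+0.20435 -0.11338 +1.00000]
B = K⁻¹H; ‖b₁‖=1.861172, ‖b₂‖=1.861172; λ = 2/(‖b₁‖+‖b₂‖) = 0.537296, sign → tz>0 ⇒ λ=+0.537296
r₁ = λ·B[:,0] = (+0.98849,+0.10408,+0.10980); r₂ = λ·B[:,1] = (-0.09782,+0.99334,-0.06092)
r₃ = r₁×r₂ = (-0.11541,+0.04948,+0.99209); SVD([r₁ r₂ r₃]) → R = UVᵀ:
  R  [+0.98849 -0.09782 -0.11541]
  R  [+0.10408 +0.99334 +0.04948]
  R  [+0.10980 -0.06092 +0.99209]
t = (-0.13498, -0.13675, +0.53730) m
tr R = 2.973913; θ = arccos((tr R − 1)/2) = 0.161689 rad = 9.264°
axis k = ((R−Rᵀ)₃₂, (R−Rᵀ)₁₃, (R−Rᵀ)₂₁) / (2 sinθ) = (-0.342874, -0.699450, +0.627062)
rvec = θ·k = (-0.055439, -0.113094, +0.101389)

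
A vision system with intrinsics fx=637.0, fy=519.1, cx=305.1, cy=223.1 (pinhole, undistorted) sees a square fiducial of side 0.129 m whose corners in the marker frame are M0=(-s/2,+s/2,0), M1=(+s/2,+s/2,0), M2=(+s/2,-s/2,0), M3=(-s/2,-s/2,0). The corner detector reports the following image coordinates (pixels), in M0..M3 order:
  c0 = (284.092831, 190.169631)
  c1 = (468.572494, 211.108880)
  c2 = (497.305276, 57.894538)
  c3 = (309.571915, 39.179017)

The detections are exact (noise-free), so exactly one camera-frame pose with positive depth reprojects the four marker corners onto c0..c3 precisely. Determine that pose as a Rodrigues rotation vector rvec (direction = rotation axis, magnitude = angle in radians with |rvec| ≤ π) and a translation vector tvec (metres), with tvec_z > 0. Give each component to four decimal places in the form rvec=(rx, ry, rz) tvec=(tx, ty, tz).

Intrinsics K: fx=637.0, fy=519.1, cx=305.1, cy=223.1
Marker side s = 0.129 m; corners in marker frame (Z=0):
  M0 = (-0.0645, +0.0645, 0)
  M1 = (+0.0645, +0.0645, 0)
  M2 = (+0.0645, -0.0645, 0)
  M3 = (-0.0645, -0.0645, 0)
Detected image corners:
  c0 = (284.092831, 190.169631) px
  c1 = (468.572494, 211.108880) px
  c2 = (497.305276, 57.894538) px
  c3 = (309.571915, 39.179017) px
Planar DLT: solve 8×8 A·h = b for H (H[2,2]=1):
  H  [+1392.46794 -164.47921 +389.01192]
  H  [+137.74872 +1193.56974 +125.07877]
  H  [-0.12856 +0.11680 +1.00000]
B = K⁻¹H; ‖b₁‖=2.273942, ‖b₂‖=2.273942; λ = 2/(‖b₁‖+‖b₂‖) = 0.439765, sign → tz>0 ⇒ λ=+0.439765
r₁ = λ·B[:,0] = (+0.98839,+0.14099,-0.05654); r₂ = λ·B[:,1] = (-0.13815,+0.98908,+0.05137)
r₃ = r₁×r₂ = (+0.06316,-0.04296,+0.99708); SVD([r₁ r₂ r₃]) → R = UVᵀ:
  R  [+0.98839 -0.13815 +0.06316]
  R  [+0.14099 +0.98908 -0.04296]
  R  [-0.05654 +0.05137 +0.99708]
t = (+0.05793, -0.08304, +0.43976) m
tr R = 2.974551; θ = arccos((tr R − 1)/2) = 0.159697 rad = 9.150°
axis k = ((R−Rᵀ)₃₂, (R−Rᵀ)₁₃, (R−Rᵀ)₂₁) / (2 sinθ) = (+0.296584, +0.376358, +0.877720)
rvec = θ·k = (+0.047363, +0.060103, +0.140169)

rvec=(0.0474, 0.0601, 0.1402) tvec=(0.0579, -0.0830, 0.4398)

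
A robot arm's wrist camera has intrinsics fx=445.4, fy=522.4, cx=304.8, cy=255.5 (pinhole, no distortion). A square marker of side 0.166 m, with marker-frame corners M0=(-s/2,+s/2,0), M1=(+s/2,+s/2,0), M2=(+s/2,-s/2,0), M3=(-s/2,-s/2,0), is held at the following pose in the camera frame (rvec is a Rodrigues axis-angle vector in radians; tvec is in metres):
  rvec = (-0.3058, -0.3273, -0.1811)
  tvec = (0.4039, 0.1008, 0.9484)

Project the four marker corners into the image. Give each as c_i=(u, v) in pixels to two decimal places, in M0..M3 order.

Intrinsics K: fx=445.4, fy=522.4, cx=304.8, cy=255.5
Marker side s = 0.166 m; corners in marker frame (Z=0):
  M0 = (-0.0830, +0.0830, 0)
  M1 = (+0.0830, +0.0830, 0)
  M2 = (+0.0830, -0.0830, 0)
  M3 = (-0.0830, -0.0830, 0)
rvec = (-0.3058, -0.3273, -0.1811), |rvec| = θ = 0.48315 rad = 27.683°
Rodrigues: sinθ=0.46457, 1−cosθ=0.11447; R = I + sinθ·[k]× + (1−cosθ)·[k]×²:
    [+0.93139 +0.22321 -0.28756]
    [-0.12506 +0.93806 +0.32311]
    [+0.34187 -0.26498 +0.90162]
t = (0.4039, 0.1008, 0.9484) m
M0: Pc = R·M0+t = (+0.34512, +0.18904, +0.89803); u = 445.4·(+0.34512)/0.89803 + 304.8 = 475.9711, v = 522.4·(+0.18904)/0.89803 + 255.5 = 365.4672
M1: Pc = R·M1+t = (+0.49973, +0.16828, +0.95478); u = 445.4·(+0.49973)/0.95478 + 304.8 = 537.9219, v = 522.4·(+0.16828)/0.95478 + 255.5 = 347.5725
M2: Pc = R·M2+t = (+0.46268, +0.01256, +0.99877); u = 445.4·(+0.46268)/0.99877 + 304.8 = 511.1312, v = 522.4·(+0.01256)/0.99877 + 255.5 = 262.0699
M3: Pc = R·M3+t = (+0.30807, +0.03332, +0.94202); u = 445.4·(+0.30807)/0.94202 + 304.8 = 450.4591, v = 522.4·(+0.03332)/0.94202 + 255.5 = 273.9780

c0=(475.97, 365.47) c1=(537.92, 347.57) c2=(511.13, 262.07) c3=(450.46, 273.98)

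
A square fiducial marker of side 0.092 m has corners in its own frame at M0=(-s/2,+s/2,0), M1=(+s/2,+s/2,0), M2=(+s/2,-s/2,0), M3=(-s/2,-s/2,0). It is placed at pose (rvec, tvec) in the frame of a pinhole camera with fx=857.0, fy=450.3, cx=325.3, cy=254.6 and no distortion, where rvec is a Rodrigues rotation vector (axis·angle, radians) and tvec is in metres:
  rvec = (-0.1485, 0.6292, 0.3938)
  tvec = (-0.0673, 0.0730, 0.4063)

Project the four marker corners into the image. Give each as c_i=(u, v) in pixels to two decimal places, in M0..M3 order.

c0=(88.42, 359.34) c1=(207.72, 408.87) c2=(291.66, 308.31) c3=(162.15, 271.69)

Intrinsics K: fx=857.0, fy=450.3, cx=325.3, cy=254.6
Marker side s = 0.092 m; corners in marker frame (Z=0):
  M0 = (-0.0460, +0.0460, 0)
  M1 = (+0.0460, +0.0460, 0)
  M2 = (+0.0460, -0.0460, 0)
  M3 = (-0.0460, -0.0460, 0)
rvec = (-0.1485, 0.6292, 0.3938), |rvec| = θ = 0.75698 rad = 43.372°
Rodrigues: sinθ=0.68673, 1−cosθ=0.27309; R = I + sinθ·[k]× + (1−cosθ)·[k]×²:
    [+0.73742 -0.40178 +0.54294]
    [+0.31272 +0.91558 +0.25280]
    [-0.59868 -0.01663 +0.80082]
t = (-0.0673, 0.0730, 0.4063) m
M0: Pc = R·M0+t = (-0.11970, +0.10073, +0.43307); u = 857.0·(-0.11970)/0.43307 + 325.3 = 88.4218, v = 450.3·(+0.10073)/0.43307 + 254.6 = 359.3383
M1: Pc = R·M1+t = (-0.05186, +0.12950, +0.37800); u = 857.0·(-0.05186)/0.37800 + 325.3 = 207.7204, v = 450.3·(+0.12950)/0.37800 + 254.6 = 408.8738
M2: Pc = R·M2+t = (-0.01490, +0.04527, +0.37953); u = 857.0·(-0.01490)/0.37953 + 325.3 = 291.6622, v = 450.3·(+0.04527)/0.37953 + 254.6 = 308.3101
M3: Pc = R·M3+t = (-0.08274, +0.01650, +0.43460); u = 857.0·(-0.08274)/0.43460 + 325.3 = 162.1456, v = 450.3·(+0.01650)/0.43460 + 254.6 = 271.6937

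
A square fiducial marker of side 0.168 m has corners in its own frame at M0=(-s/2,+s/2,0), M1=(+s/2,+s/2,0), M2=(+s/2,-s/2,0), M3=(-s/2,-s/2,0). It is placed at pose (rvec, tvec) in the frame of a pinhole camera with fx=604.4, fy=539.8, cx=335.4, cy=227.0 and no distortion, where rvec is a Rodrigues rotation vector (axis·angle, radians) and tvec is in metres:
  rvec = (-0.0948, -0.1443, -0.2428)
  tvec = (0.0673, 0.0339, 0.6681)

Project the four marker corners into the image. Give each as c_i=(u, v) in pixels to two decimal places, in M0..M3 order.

Intrinsics K: fx=604.4, fy=539.8, cx=335.4, cy=227.0
Marker side s = 0.168 m; corners in marker frame (Z=0):
  M0 = (-0.0840, +0.0840, 0)
  M1 = (+0.0840, +0.0840, 0)
  M2 = (+0.0840, -0.0840, 0)
  M3 = (-0.0840, -0.0840, 0)
rvec = (-0.0948, -0.1443, -0.2428), |rvec| = θ = 0.29793 rad = 17.070°
Rodrigues: sinθ=0.29354, 1−cosθ=0.04405; R = I + sinθ·[k]× + (1−cosθ)·[k]×²:
    [+0.96041 +0.24601 -0.13075]
    [-0.23243 +0.96628 +0.11079]
    [+0.15360 -0.07601 +0.98521]
t = (0.0673, 0.0339, 0.6681) m
M0: Pc = R·M0+t = (+0.00729, +0.13459, +0.64881); u = 604.4·(+0.00729)/0.64881 + 335.4 = 342.1919, v = 539.8·(+0.13459)/0.64881 + 227.0 = 338.9782
M1: Pc = R·M1+t = (+0.16864, +0.09554, +0.67462); u = 604.4·(+0.16864)/0.67462 + 335.4 = 486.4866, v = 539.8·(+0.09554)/0.67462 + 227.0 = 303.4495
M2: Pc = R·M2+t = (+0.12731, -0.06679, +0.68739); u = 604.4·(+0.12731)/0.68739 + 335.4 = 447.3392, v = 539.8·(-0.06679)/0.68739 + 227.0 = 174.5487
M3: Pc = R·M3+t = (-0.03404, -0.02774, +0.66158); u = 604.4·(-0.03404)/0.66158 + 335.4 = 304.3028, v = 539.8·(-0.02774)/0.66158 + 227.0 = 204.3638

c0=(342.19, 338.98) c1=(486.49, 303.45) c2=(447.34, 174.55) c3=(304.30, 204.36)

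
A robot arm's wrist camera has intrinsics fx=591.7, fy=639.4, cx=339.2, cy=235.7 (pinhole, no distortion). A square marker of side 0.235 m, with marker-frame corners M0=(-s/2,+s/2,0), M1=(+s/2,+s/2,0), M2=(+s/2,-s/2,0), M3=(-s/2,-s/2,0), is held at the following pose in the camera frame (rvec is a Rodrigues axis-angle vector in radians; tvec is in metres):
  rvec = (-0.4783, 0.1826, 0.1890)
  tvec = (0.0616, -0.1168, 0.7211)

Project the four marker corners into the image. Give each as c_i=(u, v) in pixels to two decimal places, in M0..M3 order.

Intrinsics K: fx=591.7, fy=639.4, cx=339.2, cy=235.7
Marker side s = 0.235 m; corners in marker frame (Z=0):
  M0 = (-0.1175, +0.1175, 0)
  M1 = (+0.1175, +0.1175, 0)
  M2 = (+0.1175, -0.1175, 0)
  M3 = (-0.1175, -0.1175, 0)
rvec = (-0.4783, 0.1826, 0.1890), |rvec| = θ = 0.54574 rad = 31.269°
Rodrigues: sinθ=0.51905, 1−cosθ=0.14526; R = I + sinθ·[k]× + (1−cosθ)·[k]×²:
    [+0.96632 -0.22235 +0.12958]
    [+0.13716 +0.87100 +0.47174]
    [-0.21776 -0.43808 +0.87216]
t = (0.0616, -0.1168, 0.7211) m
M0: Pc = R·M0+t = (-0.07807, -0.03057, +0.69521); u = 591.7·(-0.07807)/0.69521 + 339.2 = 272.7553, v = 639.4·(-0.03057)/0.69521 + 235.7 = 207.5810
M1: Pc = R·M1+t = (+0.14902, +0.00166, +0.64404); u = 591.7·(+0.14902)/0.64404 + 339.2 = 476.1057, v = 639.4·(+0.00166)/0.64404 + 235.7 = 237.3475
M2: Pc = R·M2+t = (+0.20127, -0.20303, +0.74699); u = 591.7·(+0.20127)/0.74699 + 339.2 = 498.6279, v = 639.4·(-0.20303)/0.74699 + 235.7 = 61.9151
M3: Pc = R·M3+t = (-0.02582, -0.23526, +0.79816); u = 591.7·(-0.02582)/0.79816 + 339.2 = 320.0620, v = 639.4·(-0.23526)/0.79816 + 235.7 = 47.2356

c0=(272.76, 207.58) c1=(476.11, 237.35) c2=(498.63, 61.92) c3=(320.06, 47.24)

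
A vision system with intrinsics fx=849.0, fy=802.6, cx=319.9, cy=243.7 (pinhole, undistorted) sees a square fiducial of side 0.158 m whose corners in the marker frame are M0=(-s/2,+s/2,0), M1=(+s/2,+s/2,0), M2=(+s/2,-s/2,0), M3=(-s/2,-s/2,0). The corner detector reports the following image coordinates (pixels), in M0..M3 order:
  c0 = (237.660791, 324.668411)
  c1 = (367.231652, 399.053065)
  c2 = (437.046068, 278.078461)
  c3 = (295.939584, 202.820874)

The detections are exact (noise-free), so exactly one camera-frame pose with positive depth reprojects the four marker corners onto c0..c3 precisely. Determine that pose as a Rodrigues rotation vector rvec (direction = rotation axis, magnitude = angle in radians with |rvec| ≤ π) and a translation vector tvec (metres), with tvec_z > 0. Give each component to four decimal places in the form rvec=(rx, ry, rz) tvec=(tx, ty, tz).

Intrinsics K: fx=849.0, fy=802.6, cx=319.9, cy=243.7
Marker side s = 0.158 m; corners in marker frame (Z=0):
  M0 = (-0.0790, +0.0790, 0)
  M1 = (+0.0790, +0.0790, 0)
  M2 = (+0.0790, -0.0790, 0)
  M3 = (-0.0790, -0.0790, 0)
Detected image corners:
  c0 = (237.660791, 324.668411) px
  c1 = (367.231652, 399.053065) px
  c2 = (437.046068, 278.078461) px
  c3 = (295.939584, 202.820874) px
Planar DLT: solve 8×8 A·h = b for H (H[2,2]=1):
  H  [+781.01662 -259.44684 +332.18311]
  H  [+406.55293 +899.27425 +302.58157]
  H  [-0.22216 +0.43433 +1.00000]
B = K⁻¹H; ‖b₁‖=1.177331, ‖b₂‖=1.177331; λ = 2/(‖b₁‖+‖b₂‖) = 0.849378, sign → tz>0 ⇒ λ=+0.849378
r₁ = λ·B[:,0] = (+0.85246,+0.48754,-0.18870); r₂ = λ·B[:,1] = (-0.39857,+0.83967,+0.36891)
r₃ = r₁×r₂ = (+0.33830,-0.23928,+0.91011); SVD([r₁ r₂ r₃]) → R = UVᵀ:
  R  [+0.85246 -0.39857 +0.33830]
  R  [+0.48754 +0.83967 -0.23928]
  R  [-0.18870 +0.36891 +0.91011]
t = (+0.01229, +0.06231, +0.84938) m
tr R = 2.602245; θ = arccos((tr R − 1)/2) = 0.641628 rad = 36.763°
axis k = ((R−Rᵀ)₃₂, (R−Rᵀ)₁₃, (R−Rᵀ)₂₁) / (2 sinθ) = (+0.508094, +0.440265, +0.740275)
rvec = θ·k = (+0.326007, +0.282486, +0.474982)

rvec=(0.3260, 0.2825, 0.4750) tvec=(0.0123, 0.0623, 0.8494)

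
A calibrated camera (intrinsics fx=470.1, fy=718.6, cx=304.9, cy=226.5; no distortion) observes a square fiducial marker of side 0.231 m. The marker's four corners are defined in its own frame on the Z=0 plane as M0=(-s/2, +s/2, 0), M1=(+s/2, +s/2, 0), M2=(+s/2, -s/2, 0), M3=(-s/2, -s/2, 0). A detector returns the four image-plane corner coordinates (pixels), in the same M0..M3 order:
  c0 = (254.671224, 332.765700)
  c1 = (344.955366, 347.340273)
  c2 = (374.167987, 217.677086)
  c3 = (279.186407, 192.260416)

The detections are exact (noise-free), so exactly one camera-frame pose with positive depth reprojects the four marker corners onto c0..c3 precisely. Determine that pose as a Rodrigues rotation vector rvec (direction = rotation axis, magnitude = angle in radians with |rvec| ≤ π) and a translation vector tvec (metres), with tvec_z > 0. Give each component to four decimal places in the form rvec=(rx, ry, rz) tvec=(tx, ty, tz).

Intrinsics K: fx=470.1, fy=718.6, cx=304.9, cy=226.5
Marker side s = 0.231 m; corners in marker frame (Z=0):
  M0 = (-0.1155, +0.1155, 0)
  M1 = (+0.1155, +0.1155, 0)
  M2 = (+0.1155, -0.1155, 0)
  M3 = (-0.1155, -0.1155, 0)
Detected image corners:
  c0 = (254.671224, 332.765700) px
  c1 = (344.955366, 347.340273) px
  c2 = (374.167987, 217.677086) px
  c3 = (279.186407, 192.260416) px
Planar DLT: solve 8×8 A·h = b for H (H[2,2]=1):
  H  [+495.24584 -20.44951 +314.38434]
  H  [+168.02558 +667.65105 +275.25536]
  H  [+0.30199 +0.30710 +1.00000]
B = K⁻¹H; ‖b₁‖=0.919747, ‖b₂‖=0.919747; λ = 2/(‖b₁‖+‖b₂‖) = 1.087256, sign → tz>0 ⇒ λ=+1.087256
r₁ = λ·B[:,0] = (+0.93245,+0.15073,+0.32835); r₂ = λ·B[:,1] = (-0.26386,+0.90492,+0.33390)
r₃ = r₁×r₂ = (-0.24680,-0.39798,+0.88357); SVD([r₁ r₂ r₃]) → R = UVᵀ:
  R  [+0.93245 -0.26386 -0.24680]
  R  [+0.15073 +0.90492 -0.39798]
  R  [+0.32835 +0.33390 +0.88357]
t = (+0.02194, +0.07377, +1.08726) m
tr R = 2.720949; θ = arccos((tr R − 1)/2) = 0.534596 rad = 30.630°
axis k = ((R−Rᵀ)₃₂, (R−Rᵀ)₁₃, (R−Rᵀ)₂₁) / (2 sinθ) = (+0.718249, -0.564427, +0.406867)
rvec = θ·k = (+0.383973, -0.301740, +0.217509)

rvec=(0.3840, -0.3017, 0.2175) tvec=(0.0219, 0.0738, 1.0873)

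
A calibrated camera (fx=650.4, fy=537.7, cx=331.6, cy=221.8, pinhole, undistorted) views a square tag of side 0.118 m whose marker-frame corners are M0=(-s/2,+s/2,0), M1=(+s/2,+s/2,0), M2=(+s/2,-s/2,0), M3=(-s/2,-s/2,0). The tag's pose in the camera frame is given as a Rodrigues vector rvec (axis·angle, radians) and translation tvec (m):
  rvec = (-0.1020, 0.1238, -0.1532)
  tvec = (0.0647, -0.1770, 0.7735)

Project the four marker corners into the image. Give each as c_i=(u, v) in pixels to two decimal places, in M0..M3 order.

c0=(344.57, 145.60) c1=(443.81, 131.03) c2=(427.46, 51.89) c3=(330.15, 67.58)

Intrinsics K: fx=650.4, fy=537.7, cx=331.6, cy=221.8
Marker side s = 0.118 m; corners in marker frame (Z=0):
  M0 = (-0.0590, +0.0590, 0)
  M1 = (+0.0590, +0.0590, 0)
  M2 = (+0.0590, -0.0590, 0)
  M3 = (-0.0590, -0.0590, 0)
rvec = (-0.1020, 0.1238, -0.1532), |rvec| = θ = 0.22181 rad = 12.709°
Rodrigues: sinθ=0.22000, 1−cosθ=0.02450; R = I + sinθ·[k]× + (1−cosθ)·[k]×²:
    [+0.98068 +0.14566 +0.13057]
    [-0.15823 +0.98313 +0.09172]
    [-0.11501 -0.11061 +0.98719]
t = (0.0647, -0.1770, 0.7735) m
M0: Pc = R·M0+t = (+0.01543, -0.10966, +0.77376); u = 650.4·(+0.01543)/0.77376 + 331.6 = 344.5731, v = 537.7·(-0.10966)/0.77376 + 221.8 = 145.5956
M1: Pc = R·M1+t = (+0.13115, -0.12833, +0.76019); u = 650.4·(+0.13115)/0.76019 + 331.6 = 443.8124, v = 537.7·(-0.12833)/0.76019 + 221.8 = 131.0283
M2: Pc = R·M2+t = (+0.11397, -0.24434, +0.77324); u = 650.4·(+0.11397)/0.77324 + 331.6 = 427.4611, v = 537.7·(-0.24434)/0.77324 + 221.8 = 51.8892
M3: Pc = R·M3+t = (-0.00175, -0.22567, +0.78681); u = 650.4·(-0.00175)/0.78681 + 331.6 = 330.1500, v = 537.7·(-0.22567)/0.78681 + 221.8 = 67.5798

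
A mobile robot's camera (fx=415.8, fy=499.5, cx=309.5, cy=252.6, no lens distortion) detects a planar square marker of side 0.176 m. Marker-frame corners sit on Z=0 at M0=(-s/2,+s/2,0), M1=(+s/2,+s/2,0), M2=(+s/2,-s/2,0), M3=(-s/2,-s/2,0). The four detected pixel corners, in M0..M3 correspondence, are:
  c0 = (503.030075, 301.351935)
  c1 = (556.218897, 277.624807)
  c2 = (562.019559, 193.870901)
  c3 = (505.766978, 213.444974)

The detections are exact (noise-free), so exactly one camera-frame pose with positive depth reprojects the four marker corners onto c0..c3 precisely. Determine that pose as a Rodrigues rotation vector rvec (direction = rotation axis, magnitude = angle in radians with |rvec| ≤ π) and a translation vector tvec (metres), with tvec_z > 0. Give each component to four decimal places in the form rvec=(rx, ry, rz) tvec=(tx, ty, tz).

Intrinsics K: fx=415.8, fy=499.5, cx=309.5, cy=252.6
Marker side s = 0.176 m; corners in marker frame (Z=0):
  M0 = (-0.0880, +0.0880, 0)
  M1 = (+0.0880, +0.0880, 0)
  M2 = (+0.0880, -0.0880, 0)
  M3 = (-0.0880, -0.0880, 0)
Detected image corners:
  c0 = (503.030075, 301.351935) px
  c1 = (556.218897, 277.624807) px
  c2 = (562.019559, 193.870901) px
  c3 = (505.766978, 213.444974) px
Planar DLT: solve 8×8 A·h = b for H (H[2,2]=1):
  H  [+503.30357 +159.66007 +532.56613]
  H  [-34.04116 +572.70540 +247.53615]
  H  [+0.36230 +0.34638 +1.00000]
B = K⁻¹H; ‖b₁‖=1.038987, ‖b₂‖=1.038987; λ = 2/(‖b₁‖+‖b₂‖) = 0.962476, sign → tz>0 ⇒ λ=+0.962476
r₁ = λ·B[:,0] = (+0.90547,-0.24193,+0.34870); r₂ = λ·B[:,1] = (+0.12142,+0.93494,+0.33338)
r₃ = r₁×r₂ = (-0.40667,-0.25953,+0.87593); SVD([r₁ r₂ r₃]) → R = UVᵀ:
  R  [+0.90547 +0.12142 -0.40667]
  R  [-0.24193 +0.93494 -0.25953]
  R  [+0.34870 +0.33338 +0.87593]
t = (+0.51634, -0.00976, +0.96248) m
tr R = 2.716341; θ = arccos((tr R − 1)/2) = 0.539101 rad = 30.888°
axis k = ((R−Rᵀ)₃₂, (R−Rᵀ)₁₃, (R−Rᵀ)₂₁) / (2 sinθ) = (+0.577479, -0.735714, -0.353896)
rvec = θ·k = (+0.311320, -0.396624, -0.190785)

rvec=(0.3113, -0.3966, -0.1908) tvec=(0.5163, -0.0098, 0.9625)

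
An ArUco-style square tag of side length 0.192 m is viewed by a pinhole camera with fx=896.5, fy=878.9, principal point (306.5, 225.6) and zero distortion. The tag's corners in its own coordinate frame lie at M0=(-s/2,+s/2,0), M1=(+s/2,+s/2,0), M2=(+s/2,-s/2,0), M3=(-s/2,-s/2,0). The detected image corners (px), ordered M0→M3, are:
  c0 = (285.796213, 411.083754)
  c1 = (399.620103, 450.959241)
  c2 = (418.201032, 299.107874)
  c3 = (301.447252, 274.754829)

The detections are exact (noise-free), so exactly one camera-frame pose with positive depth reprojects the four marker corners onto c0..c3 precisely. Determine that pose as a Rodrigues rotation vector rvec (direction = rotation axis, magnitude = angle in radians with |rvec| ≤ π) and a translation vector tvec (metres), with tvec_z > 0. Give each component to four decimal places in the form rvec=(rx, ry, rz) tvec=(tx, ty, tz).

Intrinsics K: fx=896.5, fy=878.9, cx=306.5, cy=225.6
Marker side s = 0.192 m; corners in marker frame (Z=0):
  M0 = (-0.0960, +0.0960, 0)
  M1 = (+0.0960, +0.0960, 0)
  M2 = (+0.0960, -0.0960, 0)
  M3 = (-0.0960, -0.0960, 0)
Detected image corners:
  c0 = (285.796213, 411.083754) px
  c1 = (399.620103, 450.959241) px
  c2 = (418.201032, 299.107874) px
  c3 = (301.447252, 274.754829) px
Planar DLT: solve 8×8 A·h = b for H (H[2,2]=1):
  H  [+399.62154 -72.04485 +348.06362]
  H  [-37.76795 +765.29945 +358.42368]
  H  [-0.57166 +0.04749 +1.00000]
B = K⁻¹H; ‖b₁‖=0.865278, ‖b₂‖=0.865278; λ = 2/(‖b₁‖+‖b₂‖) = 1.155698, sign → tz>0 ⇒ λ=+1.155698
r₁ = λ·B[:,0] = (+0.74103,+0.11992,-0.66067); r₂ = λ·B[:,1] = (-0.11164,+0.99223,+0.05489)
r₃ = r₁×r₂ = (+0.66212,+0.03308,+0.74867); SVD([r₁ r₂ r₃]) → R = UVᵀ:
  R  [+0.74103 -0.11164 +0.66212]
  R  [+0.11992 +0.99223 +0.03308]
  R  [-0.66067 +0.05489 +0.74867]
t = (+0.05358, +0.17465, +1.15570) m
tr R = 2.481933; θ = arccos((tr R − 1)/2) = 0.736288 rad = 42.186°
axis k = ((R−Rᵀ)₃₂, (R−Rᵀ)₁₃, (R−Rᵀ)₂₁) / (2 sinθ) = (+0.016232, +0.984892, +0.172410)
rvec = θ·k = (+0.011952, +0.725164, +0.126943)

rvec=(0.0120, 0.7252, 0.1269) tvec=(0.0536, 0.1747, 1.1557)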